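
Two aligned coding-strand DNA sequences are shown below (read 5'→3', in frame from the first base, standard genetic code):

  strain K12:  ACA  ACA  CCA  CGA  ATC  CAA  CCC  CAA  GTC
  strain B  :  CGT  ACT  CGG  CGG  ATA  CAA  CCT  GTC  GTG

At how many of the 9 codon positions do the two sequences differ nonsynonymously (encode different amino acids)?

3

Codon 1: ACA Thr / CGT Arg — nonsynonymous.
Codon 2: ACA Thr / ACT Thr — synonymous.
Codon 3: CCA Pro / CGG Arg — nonsynonymous.
Codon 4: CGA Arg / CGG Arg — synonymous.
Codon 5: ATC Ile / ATA Ile — synonymous.
Codon 6: CAA Gln / CAA Gln — identical.
Codon 7: CCC Pro / CCT Pro — synonymous.
Codon 8: CAA Gln / GTC Val — nonsynonymous.
Codon 9: GTC Val / GTG Val — synonymous.
Nonsynonymous differences: 3.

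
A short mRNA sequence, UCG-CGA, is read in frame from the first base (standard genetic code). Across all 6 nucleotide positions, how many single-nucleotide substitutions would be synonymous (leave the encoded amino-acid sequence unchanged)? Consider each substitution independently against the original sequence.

Codon 1 (UCG, Ser): 3 synonymous substitutions.
Codon 2 (CGA, Arg): 4 synonymous substitutions.
Total: 3 + 4 = 7.

7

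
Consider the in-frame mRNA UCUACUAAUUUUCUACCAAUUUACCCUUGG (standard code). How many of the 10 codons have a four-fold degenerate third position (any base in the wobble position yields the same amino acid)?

Codon 1 UCU (Ser): third position 4-fold.
Codon 2 ACU (Thr): third position 4-fold.
Codon 3 AAU (Asn): third position 2-fold.
Codon 4 UUU (Phe): third position 2-fold.
Codon 5 CUA (Leu): third position 4-fold.
Codon 6 CCA (Pro): third position 4-fold.
Codon 7 AUU (Ile): third position 3-fold.
Codon 8 UAC (Tyr): third position 2-fold.
Codon 9 CCU (Pro): third position 4-fold.
Codon 10 UGG (Trp): third position 1-fold.
Four-fold degenerate third positions: 5.

5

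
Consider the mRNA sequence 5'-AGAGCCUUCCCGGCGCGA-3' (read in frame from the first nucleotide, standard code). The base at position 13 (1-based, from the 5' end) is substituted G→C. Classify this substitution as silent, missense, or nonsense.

Position 13 falls in codon 5: GCG → Ala.
After the substitution the codon is CCG → Pro.
Ala ≠ Pro, so this is a missense mutation.

missense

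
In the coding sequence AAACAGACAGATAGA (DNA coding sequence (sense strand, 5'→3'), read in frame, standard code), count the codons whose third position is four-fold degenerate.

Codon 1 AAA (Lys): third position 2-fold.
Codon 2 CAG (Gln): third position 2-fold.
Codon 3 ACA (Thr): third position 4-fold.
Codon 4 GAT (Asp): third position 2-fold.
Codon 5 AGA (Arg): third position 2-fold.
Four-fold degenerate third positions: 1.

1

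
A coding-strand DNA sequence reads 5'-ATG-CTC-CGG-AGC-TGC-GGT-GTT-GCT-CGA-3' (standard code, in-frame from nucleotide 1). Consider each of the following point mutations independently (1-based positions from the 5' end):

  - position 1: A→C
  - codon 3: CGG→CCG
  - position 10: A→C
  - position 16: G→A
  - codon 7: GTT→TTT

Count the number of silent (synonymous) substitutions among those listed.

Codon 1: ATG (Met) → CTG (Leu) — missense.
Codon 3: CGG (Arg) → CCG (Pro) — missense.
Codon 4: AGC (Ser) → CGC (Arg) — missense.
Codon 6: GGT (Gly) → AGT (Ser) — missense.
Codon 7: GTT (Val) → TTT (Phe) — missense.
Synonymous: 0 of 5.

0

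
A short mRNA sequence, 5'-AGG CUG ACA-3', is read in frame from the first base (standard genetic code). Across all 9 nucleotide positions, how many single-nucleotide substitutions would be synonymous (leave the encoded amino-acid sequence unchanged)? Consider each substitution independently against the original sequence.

9

Codon 1 (AGG, Arg): 2 synonymous substitutions.
Codon 2 (CUG, Leu): 4 synonymous substitutions.
Codon 3 (ACA, Thr): 3 synonymous substitutions.
Total: 2 + 4 + 3 = 9.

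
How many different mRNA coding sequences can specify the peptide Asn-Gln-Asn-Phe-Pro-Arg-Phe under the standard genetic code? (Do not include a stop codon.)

Asn: 2 codons.
Gln: 2 codons.
Asn: 2 codons.
Phe: 2 codons.
Pro: 4 codons.
Arg: 6 codons.
Phe: 2 codons.
2 × 2 × 2 × 2 × 4 × 6 × 2 = 768.

768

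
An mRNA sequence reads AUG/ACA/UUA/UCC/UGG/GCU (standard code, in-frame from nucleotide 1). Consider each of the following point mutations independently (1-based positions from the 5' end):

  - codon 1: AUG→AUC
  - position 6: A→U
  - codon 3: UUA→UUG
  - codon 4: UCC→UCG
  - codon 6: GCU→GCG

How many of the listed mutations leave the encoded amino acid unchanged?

Codon 1: AUG (Met) → AUC (Ile) — missense.
Codon 2: ACA (Thr) → ACU (Thr) — synonymous.
Codon 3: UUA (Leu) → UUG (Leu) — synonymous.
Codon 4: UCC (Ser) → UCG (Ser) — synonymous.
Codon 6: GCU (Ala) → GCG (Ala) — synonymous.
Synonymous: 4 of 5.

4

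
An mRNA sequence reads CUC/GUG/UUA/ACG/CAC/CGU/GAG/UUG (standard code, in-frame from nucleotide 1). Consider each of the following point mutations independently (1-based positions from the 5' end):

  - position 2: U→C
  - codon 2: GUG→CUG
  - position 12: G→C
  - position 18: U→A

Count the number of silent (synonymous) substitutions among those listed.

Codon 1: CUC (Leu) → CCC (Pro) — missense.
Codon 2: GUG (Val) → CUG (Leu) — missense.
Codon 4: ACG (Thr) → ACC (Thr) — synonymous.
Codon 6: CGU (Arg) → CGA (Arg) — synonymous.
Synonymous: 2 of 4.

2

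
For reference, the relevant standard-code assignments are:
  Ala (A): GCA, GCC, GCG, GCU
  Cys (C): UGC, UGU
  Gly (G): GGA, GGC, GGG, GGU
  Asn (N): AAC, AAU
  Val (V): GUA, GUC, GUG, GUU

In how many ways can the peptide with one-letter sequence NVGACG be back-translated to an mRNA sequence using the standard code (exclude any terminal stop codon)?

Asn: 2 codons.
Val: 4 codons.
Gly: 4 codons.
Ala: 4 codons.
Cys: 2 codons.
Gly: 4 codons.
2 × 4 × 4 × 4 × 2 × 4 = 1024.

1024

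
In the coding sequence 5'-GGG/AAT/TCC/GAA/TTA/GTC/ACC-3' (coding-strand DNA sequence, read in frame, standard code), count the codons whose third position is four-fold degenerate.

Codon 1 GGG (Gly): third position 4-fold.
Codon 2 AAT (Asn): third position 2-fold.
Codon 3 TCC (Ser): third position 4-fold.
Codon 4 GAA (Glu): third position 2-fold.
Codon 5 TTA (Leu): third position 2-fold.
Codon 6 GTC (Val): third position 4-fold.
Codon 7 ACC (Thr): third position 4-fold.
Four-fold degenerate third positions: 4.

4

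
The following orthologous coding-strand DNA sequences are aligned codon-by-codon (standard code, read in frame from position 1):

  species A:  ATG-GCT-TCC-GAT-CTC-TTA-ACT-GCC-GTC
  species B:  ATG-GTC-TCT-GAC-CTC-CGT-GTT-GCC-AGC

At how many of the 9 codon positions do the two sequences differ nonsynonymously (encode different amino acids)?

Codon 1: ATG Met / ATG Met — identical.
Codon 2: GCT Ala / GTC Val — nonsynonymous.
Codon 3: TCC Ser / TCT Ser — synonymous.
Codon 4: GAT Asp / GAC Asp — synonymous.
Codon 5: CTC Leu / CTC Leu — identical.
Codon 6: TTA Leu / CGT Arg — nonsynonymous.
Codon 7: ACT Thr / GTT Val — nonsynonymous.
Codon 8: GCC Ala / GCC Ala — identical.
Codon 9: GTC Val / AGC Ser — nonsynonymous.
Nonsynonymous differences: 4.

4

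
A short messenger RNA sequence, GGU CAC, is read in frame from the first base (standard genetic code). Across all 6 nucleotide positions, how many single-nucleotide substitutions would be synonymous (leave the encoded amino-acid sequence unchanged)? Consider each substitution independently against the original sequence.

Codon 1 (GGU, Gly): 3 synonymous substitutions.
Codon 2 (CAC, His): 1 synonymous substitution.
Total: 3 + 1 = 4.

4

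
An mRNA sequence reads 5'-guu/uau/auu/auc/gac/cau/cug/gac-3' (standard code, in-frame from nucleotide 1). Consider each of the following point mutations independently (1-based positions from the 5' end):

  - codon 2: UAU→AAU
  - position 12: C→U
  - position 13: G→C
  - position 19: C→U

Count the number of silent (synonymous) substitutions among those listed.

Codon 2: UAU (Tyr) → AAU (Asn) — missense.
Codon 4: AUC (Ile) → AUU (Ile) — synonymous.
Codon 5: GAC (Asp) → CAC (His) — missense.
Codon 7: CUG (Leu) → UUG (Leu) — synonymous.
Synonymous: 2 of 4.

2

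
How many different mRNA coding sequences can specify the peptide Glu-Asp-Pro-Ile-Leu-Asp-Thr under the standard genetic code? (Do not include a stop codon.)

Glu: 2 codons.
Asp: 2 codons.
Pro: 4 codons.
Ile: 3 codons.
Leu: 6 codons.
Asp: 2 codons.
Thr: 4 codons.
2 × 2 × 4 × 3 × 6 × 2 × 4 = 2304.

2304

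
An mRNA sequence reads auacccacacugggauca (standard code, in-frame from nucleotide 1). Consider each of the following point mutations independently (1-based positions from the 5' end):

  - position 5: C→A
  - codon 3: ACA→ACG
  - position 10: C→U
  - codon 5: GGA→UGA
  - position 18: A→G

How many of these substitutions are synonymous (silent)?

Codon 2: CCC (Pro) → CAC (His) — missense.
Codon 3: ACA (Thr) → ACG (Thr) — synonymous.
Codon 4: CUG (Leu) → UUG (Leu) — synonymous.
Codon 5: GGA (Gly) → UGA (Stop) — nonsense.
Codon 6: UCA (Ser) → UCG (Ser) — synonymous.
Synonymous: 3 of 5.

3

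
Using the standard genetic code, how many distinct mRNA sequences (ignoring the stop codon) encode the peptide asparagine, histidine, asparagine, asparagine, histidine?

32

Asn: 2 codons.
His: 2 codons.
Asn: 2 codons.
Asn: 2 codons.
His: 2 codons.
2 × 2 × 2 × 2 × 2 = 32.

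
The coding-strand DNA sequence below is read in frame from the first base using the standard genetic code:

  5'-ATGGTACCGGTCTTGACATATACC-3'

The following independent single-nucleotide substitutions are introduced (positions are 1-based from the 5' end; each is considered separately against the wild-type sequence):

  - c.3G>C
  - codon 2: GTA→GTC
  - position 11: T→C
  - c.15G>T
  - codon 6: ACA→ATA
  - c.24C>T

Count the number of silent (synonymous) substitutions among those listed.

2

Codon 1: ATG (Met) → ATC (Ile) — missense.
Codon 2: GTA (Val) → GTC (Val) — synonymous.
Codon 4: GTC (Val) → GCC (Ala) — missense.
Codon 5: TTG (Leu) → TTT (Phe) — missense.
Codon 6: ACA (Thr) → ATA (Ile) — missense.
Codon 8: ACC (Thr) → ACT (Thr) — synonymous.
Synonymous: 2 of 6.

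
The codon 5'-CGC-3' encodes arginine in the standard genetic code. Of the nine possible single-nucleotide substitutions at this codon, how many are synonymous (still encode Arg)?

3

Position 1: none → 0 synonymous.
Position 2: none → 0 synonymous.
Position 3: CGU, CGA, CGG → 3 synonymous.
Total: 0 + 0 + 3 = 3.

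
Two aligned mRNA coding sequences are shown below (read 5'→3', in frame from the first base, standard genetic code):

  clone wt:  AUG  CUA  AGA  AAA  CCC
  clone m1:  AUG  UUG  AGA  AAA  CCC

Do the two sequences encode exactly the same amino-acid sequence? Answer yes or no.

yes

Codon 1: AUG Met / AUG Met — identical.
Codon 2: CUA Leu / UUG Leu — synonymous.
Codon 3: AGA Arg / AGA Arg — identical.
Codon 4: AAA Lys / AAA Lys — identical.
Codon 5: CCC Pro / CCC Pro — identical.
Nonsynonymous differences: 0 → same protein.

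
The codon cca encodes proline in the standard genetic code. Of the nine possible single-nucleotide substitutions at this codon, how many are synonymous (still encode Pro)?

Position 1: none → 0 synonymous.
Position 2: none → 0 synonymous.
Position 3: CCU, CCC, CCG → 3 synonymous.
Total: 0 + 0 + 3 = 3.

3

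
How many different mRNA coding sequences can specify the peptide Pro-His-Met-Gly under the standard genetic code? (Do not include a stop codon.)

Pro: 4 codons.
His: 2 codons.
Met: 1 codon.
Gly: 4 codons.
4 × 2 × 1 × 4 = 32.

32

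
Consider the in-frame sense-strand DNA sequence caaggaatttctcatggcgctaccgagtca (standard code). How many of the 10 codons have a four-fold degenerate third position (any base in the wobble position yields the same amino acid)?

6

Codon 1 CAA (Gln): third position 2-fold.
Codon 2 GGA (Gly): third position 4-fold.
Codon 3 ATT (Ile): third position 3-fold.
Codon 4 TCT (Ser): third position 4-fold.
Codon 5 CAT (His): third position 2-fold.
Codon 6 GGC (Gly): third position 4-fold.
Codon 7 GCT (Ala): third position 4-fold.
Codon 8 ACC (Thr): third position 4-fold.
Codon 9 GAG (Glu): third position 2-fold.
Codon 10 TCA (Ser): third position 4-fold.
Four-fold degenerate third positions: 6.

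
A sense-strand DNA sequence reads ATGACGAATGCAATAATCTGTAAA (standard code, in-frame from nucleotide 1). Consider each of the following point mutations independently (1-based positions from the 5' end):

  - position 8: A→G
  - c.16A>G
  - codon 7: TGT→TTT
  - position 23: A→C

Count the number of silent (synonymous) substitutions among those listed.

Codon 3: AAT (Asn) → AGT (Ser) — missense.
Codon 6: ATC (Ile) → GTC (Val) — missense.
Codon 7: TGT (Cys) → TTT (Phe) — missense.
Codon 8: AAA (Lys) → ACA (Thr) — missense.
Synonymous: 0 of 4.

0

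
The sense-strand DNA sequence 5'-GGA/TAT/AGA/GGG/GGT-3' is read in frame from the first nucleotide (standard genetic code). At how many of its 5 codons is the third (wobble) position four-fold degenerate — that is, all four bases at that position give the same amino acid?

Codon 1 GGA (Gly): third position 4-fold.
Codon 2 TAT (Tyr): third position 2-fold.
Codon 3 AGA (Arg): third position 2-fold.
Codon 4 GGG (Gly): third position 4-fold.
Codon 5 GGT (Gly): third position 4-fold.
Four-fold degenerate third positions: 3.

3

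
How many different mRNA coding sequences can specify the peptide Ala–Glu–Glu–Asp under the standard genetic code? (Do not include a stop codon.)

32

Ala: 4 codons.
Glu: 2 codons.
Glu: 2 codons.
Asp: 2 codons.
4 × 2 × 2 × 2 = 32.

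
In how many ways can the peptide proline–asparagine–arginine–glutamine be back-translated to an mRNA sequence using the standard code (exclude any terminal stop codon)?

Pro: 4 codons.
Asn: 2 codons.
Arg: 6 codons.
Gln: 2 codons.
4 × 2 × 6 × 2 = 96.

96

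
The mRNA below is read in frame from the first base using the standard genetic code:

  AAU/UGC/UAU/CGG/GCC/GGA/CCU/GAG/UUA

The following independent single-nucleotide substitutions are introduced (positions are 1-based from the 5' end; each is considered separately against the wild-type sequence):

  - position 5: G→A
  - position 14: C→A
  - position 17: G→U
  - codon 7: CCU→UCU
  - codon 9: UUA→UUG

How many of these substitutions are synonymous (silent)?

Codon 2: UGC (Cys) → UAC (Tyr) — missense.
Codon 5: GCC (Ala) → GAC (Asp) — missense.
Codon 6: GGA (Gly) → GUA (Val) — missense.
Codon 7: CCU (Pro) → UCU (Ser) — missense.
Codon 9: UUA (Leu) → UUG (Leu) — synonymous.
Synonymous: 1 of 5.

1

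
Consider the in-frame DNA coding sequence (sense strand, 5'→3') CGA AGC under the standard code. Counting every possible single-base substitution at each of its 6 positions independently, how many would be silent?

Codon 1 (CGA, Arg): 4 synonymous substitutions.
Codon 2 (AGC, Ser): 1 synonymous substitution.
Total: 4 + 1 = 5.

5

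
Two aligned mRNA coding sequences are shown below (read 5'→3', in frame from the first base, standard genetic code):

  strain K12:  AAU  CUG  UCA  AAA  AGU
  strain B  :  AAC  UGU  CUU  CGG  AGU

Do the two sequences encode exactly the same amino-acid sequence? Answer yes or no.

no

Codon 1: AAU Asn / AAC Asn — synonymous.
Codon 2: CUG Leu / UGU Cys — nonsynonymous.
Codon 3: UCA Ser / CUU Leu — nonsynonymous.
Codon 4: AAA Lys / CGG Arg — nonsynonymous.
Codon 5: AGU Ser / AGU Ser — identical.
Nonsynonymous differences: 3 → different protein.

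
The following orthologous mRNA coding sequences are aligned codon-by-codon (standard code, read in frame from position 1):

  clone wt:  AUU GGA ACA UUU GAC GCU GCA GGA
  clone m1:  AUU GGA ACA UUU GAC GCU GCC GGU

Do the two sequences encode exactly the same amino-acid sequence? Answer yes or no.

yes

Codon 1: AUU Ile / AUU Ile — identical.
Codon 2: GGA Gly / GGA Gly — identical.
Codon 3: ACA Thr / ACA Thr — identical.
Codon 4: UUU Phe / UUU Phe — identical.
Codon 5: GAC Asp / GAC Asp — identical.
Codon 6: GCU Ala / GCU Ala — identical.
Codon 7: GCA Ala / GCC Ala — synonymous.
Codon 8: GGA Gly / GGU Gly — synonymous.
Nonsynonymous differences: 0 → same protein.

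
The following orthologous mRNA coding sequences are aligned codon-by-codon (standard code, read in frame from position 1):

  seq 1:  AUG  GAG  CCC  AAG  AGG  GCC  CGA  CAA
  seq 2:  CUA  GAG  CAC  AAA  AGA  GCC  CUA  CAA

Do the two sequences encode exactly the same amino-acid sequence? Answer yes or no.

Codon 1: AUG Met / CUA Leu — nonsynonymous.
Codon 2: GAG Glu / GAG Glu — identical.
Codon 3: CCC Pro / CAC His — nonsynonymous.
Codon 4: AAG Lys / AAA Lys — synonymous.
Codon 5: AGG Arg / AGA Arg — synonymous.
Codon 6: GCC Ala / GCC Ala — identical.
Codon 7: CGA Arg / CUA Leu — nonsynonymous.
Codon 8: CAA Gln / CAA Gln — identical.
Nonsynonymous differences: 3 → different protein.

no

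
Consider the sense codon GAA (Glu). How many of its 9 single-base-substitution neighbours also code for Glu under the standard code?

Position 1: none → 0 synonymous.
Position 2: none → 0 synonymous.
Position 3: GAG → 1 synonymous.
Total: 0 + 0 + 1 = 1.

1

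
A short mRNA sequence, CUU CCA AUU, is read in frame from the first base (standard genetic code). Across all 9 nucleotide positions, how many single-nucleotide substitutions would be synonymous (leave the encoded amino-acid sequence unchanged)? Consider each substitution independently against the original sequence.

Codon 1 (CUU, Leu): 3 synonymous substitutions.
Codon 2 (CCA, Pro): 3 synonymous substitutions.
Codon 3 (AUU, Ile): 2 synonymous substitutions.
Total: 3 + 3 + 2 = 8.

8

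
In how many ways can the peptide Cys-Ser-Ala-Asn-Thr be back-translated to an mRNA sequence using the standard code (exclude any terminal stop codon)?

Cys: 2 codons.
Ser: 6 codons.
Ala: 4 codons.
Asn: 2 codons.
Thr: 4 codons.
2 × 6 × 4 × 2 × 4 = 384.

384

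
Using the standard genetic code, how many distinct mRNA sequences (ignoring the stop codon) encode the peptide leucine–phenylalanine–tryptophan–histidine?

Leu: 6 codons.
Phe: 2 codons.
Trp: 1 codon.
His: 2 codons.
6 × 2 × 1 × 2 = 24.

24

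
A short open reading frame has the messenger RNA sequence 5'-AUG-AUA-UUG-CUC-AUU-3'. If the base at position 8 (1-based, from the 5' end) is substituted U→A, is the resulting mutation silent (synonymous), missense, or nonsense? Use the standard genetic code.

Position 8 falls in codon 3: UUG → Leu.
After the substitution the codon is UAG → Stop.
The new codon is a stop codon, so this is a nonsense mutation.

nonsense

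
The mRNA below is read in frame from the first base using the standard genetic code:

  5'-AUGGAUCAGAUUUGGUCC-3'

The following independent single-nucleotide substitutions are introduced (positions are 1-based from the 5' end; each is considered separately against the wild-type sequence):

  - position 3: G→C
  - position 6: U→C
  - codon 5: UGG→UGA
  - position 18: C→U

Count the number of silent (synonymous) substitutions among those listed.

2

Codon 1: AUG (Met) → AUC (Ile) — missense.
Codon 2: GAU (Asp) → GAC (Asp) — synonymous.
Codon 5: UGG (Trp) → UGA (Stop) — nonsense.
Codon 6: UCC (Ser) → UCU (Ser) — synonymous.
Synonymous: 2 of 4.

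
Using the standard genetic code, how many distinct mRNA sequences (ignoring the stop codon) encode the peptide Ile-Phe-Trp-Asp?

Ile: 3 codons.
Phe: 2 codons.
Trp: 1 codon.
Asp: 2 codons.
3 × 2 × 1 × 2 = 12.

12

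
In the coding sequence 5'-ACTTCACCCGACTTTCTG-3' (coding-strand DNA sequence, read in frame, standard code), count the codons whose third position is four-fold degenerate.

Codon 1 ACT (Thr): third position 4-fold.
Codon 2 TCA (Ser): third position 4-fold.
Codon 3 CCC (Pro): third position 4-fold.
Codon 4 GAC (Asp): third position 2-fold.
Codon 5 TTT (Phe): third position 2-fold.
Codon 6 CTG (Leu): third position 4-fold.
Four-fold degenerate third positions: 4.

4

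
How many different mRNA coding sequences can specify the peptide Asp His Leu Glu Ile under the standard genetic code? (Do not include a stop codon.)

144

Asp: 2 codons.
His: 2 codons.
Leu: 6 codons.
Glu: 2 codons.
Ile: 3 codons.
2 × 2 × 6 × 2 × 3 = 144.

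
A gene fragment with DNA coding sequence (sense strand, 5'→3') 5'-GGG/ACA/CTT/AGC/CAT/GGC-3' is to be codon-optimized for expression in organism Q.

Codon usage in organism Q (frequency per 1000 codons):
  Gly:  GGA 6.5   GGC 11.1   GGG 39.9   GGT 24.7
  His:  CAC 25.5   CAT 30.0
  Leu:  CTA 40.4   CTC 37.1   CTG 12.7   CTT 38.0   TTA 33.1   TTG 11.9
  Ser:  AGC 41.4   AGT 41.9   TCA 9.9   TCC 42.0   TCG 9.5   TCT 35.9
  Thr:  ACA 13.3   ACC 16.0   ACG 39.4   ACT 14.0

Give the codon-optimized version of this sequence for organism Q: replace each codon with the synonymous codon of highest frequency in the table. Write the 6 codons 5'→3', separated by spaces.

Codon 1 (Gly): best is GGG at 39.9.
Codon 2 (Thr): best is ACG at 39.4.
Codon 3 (Leu): best is CTA at 40.4.
Codon 4 (Ser): best is TCC at 42.0.
Codon 5 (His): best is CAT at 30.0.
Codon 6 (Gly): best is GGG at 39.9.

GGG ACG CTA TCC CAT GGG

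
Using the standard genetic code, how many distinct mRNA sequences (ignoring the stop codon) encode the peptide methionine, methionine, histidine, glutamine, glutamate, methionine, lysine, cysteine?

Met: 1 codon.
Met: 1 codon.
His: 2 codons.
Gln: 2 codons.
Glu: 2 codons.
Met: 1 codon.
Lys: 2 codons.
Cys: 2 codons.
1 × 1 × 2 × 2 × 2 × 1 × 2 × 2 = 32.

32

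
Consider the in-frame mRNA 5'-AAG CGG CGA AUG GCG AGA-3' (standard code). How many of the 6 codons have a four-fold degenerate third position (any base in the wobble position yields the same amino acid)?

Codon 1 AAG (Lys): third position 2-fold.
Codon 2 CGG (Arg): third position 4-fold.
Codon 3 CGA (Arg): third position 4-fold.
Codon 4 AUG (Met): third position 1-fold.
Codon 5 GCG (Ala): third position 4-fold.
Codon 6 AGA (Arg): third position 2-fold.
Four-fold degenerate third positions: 3.

3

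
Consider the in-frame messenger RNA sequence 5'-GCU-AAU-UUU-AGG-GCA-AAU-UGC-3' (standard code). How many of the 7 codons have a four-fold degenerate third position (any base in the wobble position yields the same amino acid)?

Codon 1 GCU (Ala): third position 4-fold.
Codon 2 AAU (Asn): third position 2-fold.
Codon 3 UUU (Phe): third position 2-fold.
Codon 4 AGG (Arg): third position 2-fold.
Codon 5 GCA (Ala): third position 4-fold.
Codon 6 AAU (Asn): third position 2-fold.
Codon 7 UGC (Cys): third position 2-fold.
Four-fold degenerate third positions: 2.

2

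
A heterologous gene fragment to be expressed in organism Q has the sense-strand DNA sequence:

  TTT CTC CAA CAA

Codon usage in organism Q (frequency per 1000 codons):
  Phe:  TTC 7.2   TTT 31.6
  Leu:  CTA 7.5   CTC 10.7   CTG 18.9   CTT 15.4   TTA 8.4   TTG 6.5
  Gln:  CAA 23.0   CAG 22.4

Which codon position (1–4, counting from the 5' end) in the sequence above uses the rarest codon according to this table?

Codon 1 TTT (Phe): 31.6 per 1000.
Codon 2 CTC (Leu): 10.7 per 1000.
Codon 3 CAA (Gln): 23.0 per 1000.
Codon 4 CAA (Gln): 23.0 per 1000.
Lowest frequency is 10.7 at codon 2.

2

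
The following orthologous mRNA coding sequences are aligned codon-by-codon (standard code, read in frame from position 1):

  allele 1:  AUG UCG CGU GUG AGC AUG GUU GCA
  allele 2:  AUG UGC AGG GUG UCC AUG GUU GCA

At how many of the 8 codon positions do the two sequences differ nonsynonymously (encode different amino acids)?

1

Codon 1: AUG Met / AUG Met — identical.
Codon 2: UCG Ser / UGC Cys — nonsynonymous.
Codon 3: CGU Arg / AGG Arg — synonymous.
Codon 4: GUG Val / GUG Val — identical.
Codon 5: AGC Ser / UCC Ser — synonymous.
Codon 6: AUG Met / AUG Met — identical.
Codon 7: GUU Val / GUU Val — identical.
Codon 8: GCA Ala / GCA Ala — identical.
Nonsynonymous differences: 1.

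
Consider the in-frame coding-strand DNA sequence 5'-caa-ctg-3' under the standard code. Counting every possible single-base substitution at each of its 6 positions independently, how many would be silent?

5

Codon 1 (CAA, Gln): 1 synonymous substitution.
Codon 2 (CTG, Leu): 4 synonymous substitutions.
Total: 1 + 4 = 5.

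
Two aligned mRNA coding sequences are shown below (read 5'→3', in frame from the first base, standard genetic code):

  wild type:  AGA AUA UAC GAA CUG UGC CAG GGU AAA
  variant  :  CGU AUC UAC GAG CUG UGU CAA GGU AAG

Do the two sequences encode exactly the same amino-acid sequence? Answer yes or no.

yes

Codon 1: AGA Arg / CGU Arg — synonymous.
Codon 2: AUA Ile / AUC Ile — synonymous.
Codon 3: UAC Tyr / UAC Tyr — identical.
Codon 4: GAA Glu / GAG Glu — synonymous.
Codon 5: CUG Leu / CUG Leu — identical.
Codon 6: UGC Cys / UGU Cys — synonymous.
Codon 7: CAG Gln / CAA Gln — synonymous.
Codon 8: GGU Gly / GGU Gly — identical.
Codon 9: AAA Lys / AAG Lys — synonymous.
Nonsynonymous differences: 0 → same protein.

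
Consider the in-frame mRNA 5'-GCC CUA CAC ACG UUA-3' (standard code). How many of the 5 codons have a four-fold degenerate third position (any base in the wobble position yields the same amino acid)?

3

Codon 1 GCC (Ala): third position 4-fold.
Codon 2 CUA (Leu): third position 4-fold.
Codon 3 CAC (His): third position 2-fold.
Codon 4 ACG (Thr): third position 4-fold.
Codon 5 UUA (Leu): third position 2-fold.
Four-fold degenerate third positions: 3.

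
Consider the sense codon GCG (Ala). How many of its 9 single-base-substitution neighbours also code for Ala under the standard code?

3

Position 1: none → 0 synonymous.
Position 2: none → 0 synonymous.
Position 3: GCU, GCC, GCA → 3 synonymous.
Total: 0 + 0 + 3 = 3.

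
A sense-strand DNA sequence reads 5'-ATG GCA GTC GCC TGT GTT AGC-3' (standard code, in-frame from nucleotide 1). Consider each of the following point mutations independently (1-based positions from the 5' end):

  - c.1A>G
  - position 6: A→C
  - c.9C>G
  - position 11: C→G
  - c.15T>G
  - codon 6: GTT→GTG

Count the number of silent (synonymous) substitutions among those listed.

Codon 1: ATG (Met) → GTG (Val) — missense.
Codon 2: GCA (Ala) → GCC (Ala) — synonymous.
Codon 3: GTC (Val) → GTG (Val) — synonymous.
Codon 4: GCC (Ala) → GGC (Gly) — missense.
Codon 5: TGT (Cys) → TGG (Trp) — missense.
Codon 6: GTT (Val) → GTG (Val) — synonymous.
Synonymous: 3 of 6.

3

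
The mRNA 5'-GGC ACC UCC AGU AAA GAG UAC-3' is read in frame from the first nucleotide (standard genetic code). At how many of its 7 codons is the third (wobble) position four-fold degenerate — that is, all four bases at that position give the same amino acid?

3

Codon 1 GGC (Gly): third position 4-fold.
Codon 2 ACC (Thr): third position 4-fold.
Codon 3 UCC (Ser): third position 4-fold.
Codon 4 AGU (Ser): third position 2-fold.
Codon 5 AAA (Lys): third position 2-fold.
Codon 6 GAG (Glu): third position 2-fold.
Codon 7 UAC (Tyr): third position 2-fold.
Four-fold degenerate third positions: 3.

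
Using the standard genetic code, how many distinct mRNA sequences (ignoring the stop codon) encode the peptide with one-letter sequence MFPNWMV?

Met: 1 codon.
Phe: 2 codons.
Pro: 4 codons.
Asn: 2 codons.
Trp: 1 codon.
Met: 1 codon.
Val: 4 codons.
1 × 2 × 4 × 2 × 1 × 1 × 4 = 64.

64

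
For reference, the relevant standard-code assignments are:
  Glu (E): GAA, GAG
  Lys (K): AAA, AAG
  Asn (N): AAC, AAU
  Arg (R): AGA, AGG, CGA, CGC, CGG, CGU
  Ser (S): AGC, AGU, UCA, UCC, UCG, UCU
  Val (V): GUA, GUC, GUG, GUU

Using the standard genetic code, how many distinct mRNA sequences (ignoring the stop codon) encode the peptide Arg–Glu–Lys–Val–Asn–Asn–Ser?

Arg: 6 codons.
Glu: 2 codons.
Lys: 2 codons.
Val: 4 codons.
Asn: 2 codons.
Asn: 2 codons.
Ser: 6 codons.
6 × 2 × 2 × 4 × 2 × 2 × 6 = 2304.

2304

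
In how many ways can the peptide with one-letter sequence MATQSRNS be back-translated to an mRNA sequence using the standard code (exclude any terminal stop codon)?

13824

Met: 1 codon.
Ala: 4 codons.
Thr: 4 codons.
Gln: 2 codons.
Ser: 6 codons.
Arg: 6 codons.
Asn: 2 codons.
Ser: 6 codons.
1 × 4 × 4 × 2 × 6 × 6 × 2 × 6 = 13824.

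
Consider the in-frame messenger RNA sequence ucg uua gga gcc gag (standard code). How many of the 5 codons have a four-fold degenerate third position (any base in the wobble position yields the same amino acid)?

3

Codon 1 UCG (Ser): third position 4-fold.
Codon 2 UUA (Leu): third position 2-fold.
Codon 3 GGA (Gly): third position 4-fold.
Codon 4 GCC (Ala): third position 4-fold.
Codon 5 GAG (Glu): third position 2-fold.
Four-fold degenerate third positions: 3.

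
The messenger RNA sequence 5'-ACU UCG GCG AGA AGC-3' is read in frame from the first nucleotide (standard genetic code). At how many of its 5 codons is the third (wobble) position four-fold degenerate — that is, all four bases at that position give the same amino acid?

3

Codon 1 ACU (Thr): third position 4-fold.
Codon 2 UCG (Ser): third position 4-fold.
Codon 3 GCG (Ala): third position 4-fold.
Codon 4 AGA (Arg): third position 2-fold.
Codon 5 AGC (Ser): third position 2-fold.
Four-fold degenerate third positions: 3.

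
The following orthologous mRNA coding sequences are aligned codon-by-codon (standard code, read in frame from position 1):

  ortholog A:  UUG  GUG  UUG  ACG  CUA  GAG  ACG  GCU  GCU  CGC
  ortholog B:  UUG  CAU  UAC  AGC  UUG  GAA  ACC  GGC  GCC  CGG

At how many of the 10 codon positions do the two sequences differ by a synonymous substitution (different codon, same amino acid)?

Codon 1: UUG Leu / UUG Leu — identical.
Codon 2: GUG Val / CAU His — nonsynonymous.
Codon 3: UUG Leu / UAC Tyr — nonsynonymous.
Codon 4: ACG Thr / AGC Ser — nonsynonymous.
Codon 5: CUA Leu / UUG Leu — synonymous.
Codon 6: GAG Glu / GAA Glu — synonymous.
Codon 7: ACG Thr / ACC Thr — synonymous.
Codon 8: GCU Ala / GGC Gly — nonsynonymous.
Codon 9: GCU Ala / GCC Ala — synonymous.
Codon 10: CGC Arg / CGG Arg — synonymous.
Synonymous differences: 5.

5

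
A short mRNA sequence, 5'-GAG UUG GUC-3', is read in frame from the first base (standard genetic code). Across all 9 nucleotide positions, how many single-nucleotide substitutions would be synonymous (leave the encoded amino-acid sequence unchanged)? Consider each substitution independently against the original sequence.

Codon 1 (GAG, Glu): 1 synonymous substitution.
Codon 2 (UUG, Leu): 2 synonymous substitutions.
Codon 3 (GUC, Val): 3 synonymous substitutions.
Total: 1 + 2 + 3 = 6.

6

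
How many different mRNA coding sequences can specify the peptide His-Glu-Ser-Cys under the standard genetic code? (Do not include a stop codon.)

His: 2 codons.
Glu: 2 codons.
Ser: 6 codons.
Cys: 2 codons.
2 × 2 × 6 × 2 = 48.

48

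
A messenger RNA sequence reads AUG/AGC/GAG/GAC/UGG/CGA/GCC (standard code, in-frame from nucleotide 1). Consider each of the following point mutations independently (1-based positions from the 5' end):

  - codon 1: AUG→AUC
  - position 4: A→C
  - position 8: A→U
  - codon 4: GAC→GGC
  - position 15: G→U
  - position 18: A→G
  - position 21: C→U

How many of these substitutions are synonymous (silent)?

2

Codon 1: AUG (Met) → AUC (Ile) — missense.
Codon 2: AGC (Ser) → CGC (Arg) — missense.
Codon 3: GAG (Glu) → GUG (Val) — missense.
Codon 4: GAC (Asp) → GGC (Gly) — missense.
Codon 5: UGG (Trp) → UGU (Cys) — missense.
Codon 6: CGA (Arg) → CGG (Arg) — synonymous.
Codon 7: GCC (Ala) → GCU (Ala) — synonymous.
Synonymous: 2 of 7.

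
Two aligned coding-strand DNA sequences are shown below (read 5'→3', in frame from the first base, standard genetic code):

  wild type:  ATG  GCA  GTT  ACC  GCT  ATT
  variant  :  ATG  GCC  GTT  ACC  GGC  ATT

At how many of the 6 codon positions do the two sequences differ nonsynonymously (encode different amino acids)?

1

Codon 1: ATG Met / ATG Met — identical.
Codon 2: GCA Ala / GCC Ala — synonymous.
Codon 3: GTT Val / GTT Val — identical.
Codon 4: ACC Thr / ACC Thr — identical.
Codon 5: GCT Ala / GGC Gly — nonsynonymous.
Codon 6: ATT Ile / ATT Ile — identical.
Nonsynonymous differences: 1.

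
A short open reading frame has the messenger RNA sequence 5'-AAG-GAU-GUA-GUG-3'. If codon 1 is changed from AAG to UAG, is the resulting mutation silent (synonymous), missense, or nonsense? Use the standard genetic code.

nonsense

Position 1 falls in codon 1: AAG → Lys.
After the substitution the codon is UAG → Stop.
The new codon is a stop codon, so this is a nonsense mutation.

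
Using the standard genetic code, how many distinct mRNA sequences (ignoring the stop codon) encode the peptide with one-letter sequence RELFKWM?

Arg: 6 codons.
Glu: 2 codons.
Leu: 6 codons.
Phe: 2 codons.
Lys: 2 codons.
Trp: 1 codon.
Met: 1 codon.
6 × 2 × 6 × 2 × 2 × 1 × 1 = 288.

288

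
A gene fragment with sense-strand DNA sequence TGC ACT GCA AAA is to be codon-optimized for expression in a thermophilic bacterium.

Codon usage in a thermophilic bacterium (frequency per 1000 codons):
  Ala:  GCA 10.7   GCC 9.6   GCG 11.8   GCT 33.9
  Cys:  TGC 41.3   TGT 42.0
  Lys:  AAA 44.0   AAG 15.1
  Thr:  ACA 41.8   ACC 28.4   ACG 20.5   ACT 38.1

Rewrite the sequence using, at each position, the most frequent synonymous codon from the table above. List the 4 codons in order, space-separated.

Codon 1 (Cys): best is TGT at 42.0.
Codon 2 (Thr): best is ACA at 41.8.
Codon 3 (Ala): best is GCT at 33.9.
Codon 4 (Lys): best is AAA at 44.0.

TGT ACA GCT AAA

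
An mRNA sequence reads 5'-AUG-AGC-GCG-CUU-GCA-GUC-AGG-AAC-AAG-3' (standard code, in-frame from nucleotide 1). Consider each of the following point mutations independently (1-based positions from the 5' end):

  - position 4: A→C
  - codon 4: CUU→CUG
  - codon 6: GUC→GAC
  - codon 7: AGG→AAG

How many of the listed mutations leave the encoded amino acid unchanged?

Codon 2: AGC (Ser) → CGC (Arg) — missense.
Codon 4: CUU (Leu) → CUG (Leu) — synonymous.
Codon 6: GUC (Val) → GAC (Asp) — missense.
Codon 7: AGG (Arg) → AAG (Lys) — missense.
Synonymous: 1 of 4.

1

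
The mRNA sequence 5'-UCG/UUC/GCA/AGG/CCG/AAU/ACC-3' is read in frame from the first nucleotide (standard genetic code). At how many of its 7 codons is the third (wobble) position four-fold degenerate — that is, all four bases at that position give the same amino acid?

Codon 1 UCG (Ser): third position 4-fold.
Codon 2 UUC (Phe): third position 2-fold.
Codon 3 GCA (Ala): third position 4-fold.
Codon 4 AGG (Arg): third position 2-fold.
Codon 5 CCG (Pro): third position 4-fold.
Codon 6 AAU (Asn): third position 2-fold.
Codon 7 ACC (Thr): third position 4-fold.
Four-fold degenerate third positions: 4.

4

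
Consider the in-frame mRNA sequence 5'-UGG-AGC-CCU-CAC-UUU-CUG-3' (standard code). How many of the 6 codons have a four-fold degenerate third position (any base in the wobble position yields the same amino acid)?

2

Codon 1 UGG (Trp): third position 1-fold.
Codon 2 AGC (Ser): third position 2-fold.
Codon 3 CCU (Pro): third position 4-fold.
Codon 4 CAC (His): third position 2-fold.
Codon 5 UUU (Phe): third position 2-fold.
Codon 6 CUG (Leu): third position 4-fold.
Four-fold degenerate third positions: 2.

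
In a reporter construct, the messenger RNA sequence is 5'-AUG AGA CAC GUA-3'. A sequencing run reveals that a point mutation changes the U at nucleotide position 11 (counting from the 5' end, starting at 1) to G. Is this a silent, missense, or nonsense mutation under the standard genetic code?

missense

Position 11 falls in codon 4: GUA → Val.
After the substitution the codon is GGA → Gly.
Val ≠ Gly, so this is a missense mutation.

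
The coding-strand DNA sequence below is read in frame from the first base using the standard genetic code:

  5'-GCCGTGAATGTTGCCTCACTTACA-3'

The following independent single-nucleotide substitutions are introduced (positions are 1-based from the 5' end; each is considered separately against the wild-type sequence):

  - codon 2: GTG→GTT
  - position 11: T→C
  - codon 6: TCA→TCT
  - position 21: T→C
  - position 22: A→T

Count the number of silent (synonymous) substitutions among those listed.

3

Codon 2: GTG (Val) → GTT (Val) — synonymous.
Codon 4: GTT (Val) → GCT (Ala) — missense.
Codon 6: TCA (Ser) → TCT (Ser) — synonymous.
Codon 7: CTT (Leu) → CTC (Leu) — synonymous.
Codon 8: ACA (Thr) → TCA (Ser) — missense.
Synonymous: 3 of 5.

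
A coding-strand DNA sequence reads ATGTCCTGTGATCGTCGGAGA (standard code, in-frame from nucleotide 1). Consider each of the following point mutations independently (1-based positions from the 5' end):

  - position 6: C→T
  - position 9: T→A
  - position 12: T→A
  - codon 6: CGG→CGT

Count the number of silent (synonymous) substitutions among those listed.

Codon 2: TCC (Ser) → TCT (Ser) — synonymous.
Codon 3: TGT (Cys) → TGA (Stop) — nonsense.
Codon 4: GAT (Asp) → GAA (Glu) — missense.
Codon 6: CGG (Arg) → CGT (Arg) — synonymous.
Synonymous: 2 of 4.

2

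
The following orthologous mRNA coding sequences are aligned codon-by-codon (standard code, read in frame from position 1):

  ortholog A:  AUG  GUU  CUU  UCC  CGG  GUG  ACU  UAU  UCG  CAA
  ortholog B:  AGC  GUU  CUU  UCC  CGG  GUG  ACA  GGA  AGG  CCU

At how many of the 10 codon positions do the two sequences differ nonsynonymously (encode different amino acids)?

Codon 1: AUG Met / AGC Ser — nonsynonymous.
Codon 2: GUU Val / GUU Val — identical.
Codon 3: CUU Leu / CUU Leu — identical.
Codon 4: UCC Ser / UCC Ser — identical.
Codon 5: CGG Arg / CGG Arg — identical.
Codon 6: GUG Val / GUG Val — identical.
Codon 7: ACU Thr / ACA Thr — synonymous.
Codon 8: UAU Tyr / GGA Gly — nonsynonymous.
Codon 9: UCG Ser / AGG Arg — nonsynonymous.
Codon 10: CAA Gln / CCU Pro — nonsynonymous.
Nonsynonymous differences: 4.

4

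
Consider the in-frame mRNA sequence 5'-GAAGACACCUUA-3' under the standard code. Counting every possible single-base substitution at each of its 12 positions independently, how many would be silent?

Codon 1 (GAA, Glu): 1 synonymous substitution.
Codon 2 (GAC, Asp): 1 synonymous substitution.
Codon 3 (ACC, Thr): 3 synonymous substitutions.
Codon 4 (UUA, Leu): 2 synonymous substitutions.
Total: 1 + 1 + 3 + 2 = 7.

7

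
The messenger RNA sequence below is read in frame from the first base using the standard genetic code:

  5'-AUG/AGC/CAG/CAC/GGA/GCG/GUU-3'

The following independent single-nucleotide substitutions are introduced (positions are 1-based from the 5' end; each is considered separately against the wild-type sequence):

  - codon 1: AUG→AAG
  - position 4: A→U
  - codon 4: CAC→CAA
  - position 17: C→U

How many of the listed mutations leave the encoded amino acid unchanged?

Codon 1: AUG (Met) → AAG (Lys) — missense.
Codon 2: AGC (Ser) → UGC (Cys) — missense.
Codon 4: CAC (His) → CAA (Gln) — missense.
Codon 6: GCG (Ala) → GUG (Val) — missense.
Synonymous: 0 of 4.

0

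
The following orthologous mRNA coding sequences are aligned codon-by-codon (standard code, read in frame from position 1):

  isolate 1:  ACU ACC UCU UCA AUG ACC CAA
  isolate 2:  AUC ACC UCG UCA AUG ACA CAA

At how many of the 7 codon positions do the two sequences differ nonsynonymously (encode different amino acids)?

1

Codon 1: ACU Thr / AUC Ile — nonsynonymous.
Codon 2: ACC Thr / ACC Thr — identical.
Codon 3: UCU Ser / UCG Ser — synonymous.
Codon 4: UCA Ser / UCA Ser — identical.
Codon 5: AUG Met / AUG Met — identical.
Codon 6: ACC Thr / ACA Thr — synonymous.
Codon 7: CAA Gln / CAA Gln — identical.
Nonsynonymous differences: 1.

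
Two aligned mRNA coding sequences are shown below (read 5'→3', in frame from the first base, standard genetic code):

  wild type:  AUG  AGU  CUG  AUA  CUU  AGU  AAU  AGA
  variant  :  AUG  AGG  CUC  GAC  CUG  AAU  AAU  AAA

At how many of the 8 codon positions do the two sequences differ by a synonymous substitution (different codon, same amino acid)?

2

Codon 1: AUG Met / AUG Met — identical.
Codon 2: AGU Ser / AGG Arg — nonsynonymous.
Codon 3: CUG Leu / CUC Leu — synonymous.
Codon 4: AUA Ile / GAC Asp — nonsynonymous.
Codon 5: CUU Leu / CUG Leu — synonymous.
Codon 6: AGU Ser / AAU Asn — nonsynonymous.
Codon 7: AAU Asn / AAU Asn — identical.
Codon 8: AGA Arg / AAA Lys — nonsynonymous.
Synonymous differences: 2.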